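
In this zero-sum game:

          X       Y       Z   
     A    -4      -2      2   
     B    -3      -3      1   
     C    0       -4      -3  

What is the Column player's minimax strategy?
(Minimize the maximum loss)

Column should play Y, value = -2

Work:
Column player minimizes Row's maximum payoff:
Column X: max payoff to Row = 0
Column Y: max payoff to Row = -2
Column Z: max payoff to Row = 2
Minimum is -2, achieved by column Y.
Minimax strategy: Y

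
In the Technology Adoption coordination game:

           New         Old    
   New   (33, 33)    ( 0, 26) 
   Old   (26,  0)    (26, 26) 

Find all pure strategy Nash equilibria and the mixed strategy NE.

Pure NE: (New, New) and (Old, Old); Mixed NE: p = 0.7879, q = 0.7879

Work:
Check pure NE:
(New, New): (33, 33) - no unilateral deviation beneficial
(Old, Old): (26, 26) - no unilateral deviation beneficial
Mixed NE: P1 plays New with p = 0.7879, P2 plays New with q = 0.7879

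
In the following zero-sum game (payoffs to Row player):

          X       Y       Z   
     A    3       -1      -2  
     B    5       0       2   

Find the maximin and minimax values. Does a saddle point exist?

Maximin = 0, Minimax = 0, Saddle: True

Work:
Row minimums: [-2, 0] → maximin = 0
Column maximums: [5, 0, 2] → minimax = 0
Saddle point exists! Game value = 0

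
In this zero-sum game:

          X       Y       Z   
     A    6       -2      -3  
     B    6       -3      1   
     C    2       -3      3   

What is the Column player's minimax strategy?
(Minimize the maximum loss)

Column should play Y, value = -2

Work:
Column player minimizes Row's maximum payoff:
Column X: max payoff to Row = 6
Column Y: max payoff to Row = -2
Column Z: max payoff to Row = 3
Minimum is -2, achieved by column Y.
Minimax strategy: Y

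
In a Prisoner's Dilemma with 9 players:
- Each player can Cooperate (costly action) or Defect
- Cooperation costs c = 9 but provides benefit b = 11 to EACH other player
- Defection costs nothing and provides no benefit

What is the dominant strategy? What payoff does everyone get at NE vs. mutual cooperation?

Dominant: Defect; NE payoff = 0; Coop payoff = 79

Work:
Defect dominates (saves cost c = 9, benefit to others is external)
NE: All defect → everyone gets 0
If all cooperate: each receives (8)×11 - 9 = 79
Social dilemma: 79 > 0 but NE gives 0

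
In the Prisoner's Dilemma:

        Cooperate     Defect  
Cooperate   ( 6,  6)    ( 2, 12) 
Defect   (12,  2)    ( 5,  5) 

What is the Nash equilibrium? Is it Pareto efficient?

(Defect, Defect) is NE; not Pareto efficient

Work:
Defect dominates Cooperate for both players:
If P2 cooperates: Defect (12) > Cooperate (6)
If P2 defects: Defect (5) > Cooperate (2)
NE: (Defect, Defect) with payoff (5, 5)
But (Cooperate, Cooperate) = (6, 6) Pareto dominates (5, 5)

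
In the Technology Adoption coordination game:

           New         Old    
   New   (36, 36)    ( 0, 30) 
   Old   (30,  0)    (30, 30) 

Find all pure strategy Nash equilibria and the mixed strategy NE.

Pure NE: (New, New) and (Old, Old); Mixed NE: p = 0.8333, q = 0.8333

Work:
Check pure NE:
(New, New): (36, 36) - no unilateral deviation beneficial
(Old, Old): (30, 30) - no unilateral deviation beneficial
Mixed NE: P1 plays New with p = 0.8333, P2 plays New with q = 0.8333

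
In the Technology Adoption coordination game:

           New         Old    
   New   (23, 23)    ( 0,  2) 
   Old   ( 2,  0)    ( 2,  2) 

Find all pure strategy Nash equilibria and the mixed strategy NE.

Pure NE: (New, New) and (Old, Old); Mixed NE: p = 0.087, q = 0.087

Work:
Check pure NE:
(New, New): (23, 23) - no unilateral deviation beneficial
(Old, Old): (2, 2) - no unilateral deviation beneficial
Mixed NE: P1 plays New with p = 0.087, P2 plays New with q = 0.087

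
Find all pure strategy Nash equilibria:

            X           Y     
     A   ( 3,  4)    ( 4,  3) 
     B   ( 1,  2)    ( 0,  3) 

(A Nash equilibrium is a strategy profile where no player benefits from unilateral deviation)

Nash equilibrium: (A, X)

Work:
Best responses:
  P1 vs X: payoffs [3, 1] → best response A (payoff 3)
  P1 vs Y: payoffs [4, 0] → best response A (payoff 4)
  P2 vs A: payoffs [4, 3] → best response X (payoff 4)
  P2 vs B: payoffs [2, 3] → best response Y (payoff 3)
Mutual best responses: (A,X) → Nash equilibria.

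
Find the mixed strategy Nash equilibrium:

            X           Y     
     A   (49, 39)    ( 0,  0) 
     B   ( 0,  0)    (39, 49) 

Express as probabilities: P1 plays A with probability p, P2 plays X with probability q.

p = 0.5568, q = 0.4432

Work:
Find probabilities that make opponent indifferent:
P2 chooses q to make P1 indifferent between A and B
P1 chooses p to make P2 indifferent between X and Y
Mixed NE: P1 plays (A: 0.5568, B: 0.4432), P2 plays (X: 0.4432, Y: 0.5568)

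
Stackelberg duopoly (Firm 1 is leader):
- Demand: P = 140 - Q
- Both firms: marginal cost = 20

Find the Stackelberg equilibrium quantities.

q₁* (leader) = 60.0, q₂* (follower) = 30.0

Work:
Follower's reaction: q₂ = (a - c - q₁)/2
Leader substitutes: π₁ = q₁·(a - q₁ - (a-c-q₁)/2 - c)
FOC: q₁* = (140 - 20)/2 = 60.00
Then: q₂* = (140 - 20 - 60.0)/2 = 30.00
Leader has first-mover advantage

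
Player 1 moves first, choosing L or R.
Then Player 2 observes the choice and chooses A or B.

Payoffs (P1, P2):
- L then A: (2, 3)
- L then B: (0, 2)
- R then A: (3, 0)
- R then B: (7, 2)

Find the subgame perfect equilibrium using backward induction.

P1 plays R, P2 plays A after L and B after R; Payoff (7, 2)

Work:
Backward induction:
After L: P2 chooses A → P1 gets 2
After R: P2 chooses B → P1 gets 7
P1 chooses R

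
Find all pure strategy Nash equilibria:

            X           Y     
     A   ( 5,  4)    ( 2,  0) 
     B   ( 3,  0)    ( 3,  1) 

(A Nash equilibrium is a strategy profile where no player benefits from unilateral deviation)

Nash equilibrium: (A, X), (B, Y)

Work:
Best responses:
  P1 vs X: payoffs [5, 3] → best response A (payoff 5)
  P1 vs Y: payoffs [2, 3] → best response B (payoff 3)
  P2 vs A: payoffs [4, 0] → best response X (payoff 4)
  P2 vs B: payoffs [0, 1] → best response Y (payoff 1)
Mutual best responses: (A,X), (B,Y) → Nash equilibria.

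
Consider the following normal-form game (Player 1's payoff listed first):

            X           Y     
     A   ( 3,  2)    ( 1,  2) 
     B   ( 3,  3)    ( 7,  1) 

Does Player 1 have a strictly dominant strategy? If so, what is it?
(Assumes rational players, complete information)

No strictly dominant strategy exists for Player 1

Work:
A strategy strictly dominates another if it gives a strictly higher payoff against every opponent action. Compare each pair of P1's strategies column-by-column:
  A vs B: [3 vs 3, 1 vs 7] → A does not strictly dominate B (column X: 3 ≤ 3)
  B vs A: [3 vs 3, 7 vs 1] → B does not strictly dominate A (column X: 3 ≤ 3)
No single strategy strictly dominates all others → no strictly dominant strategy.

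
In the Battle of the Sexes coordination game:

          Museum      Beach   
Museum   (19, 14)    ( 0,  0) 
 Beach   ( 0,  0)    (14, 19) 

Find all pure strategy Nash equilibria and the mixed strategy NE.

Pure NE: (Museum, Museum) and (Beach, Beach); Mixed NE: p = 0.5758, q = 0.4242

Work:
Check pure NE:
(Museum, Museum): (19, 14) - no unilateral deviation beneficial
(Beach, Beach): (14, 19) - no unilateral deviation beneficial
Mixed NE: P1 plays Museum with p = 0.5758, P2 plays Museum with q = 0.4242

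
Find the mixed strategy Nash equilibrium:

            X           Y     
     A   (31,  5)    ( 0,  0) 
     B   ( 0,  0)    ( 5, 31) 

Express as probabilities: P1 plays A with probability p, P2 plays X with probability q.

p = 0.8611, q = 0.1389

Work:
Find probabilities that make opponent indifferent:
P2 chooses q to make P1 indifferent between A and B
P1 chooses p to make P2 indifferent between X and Y
Mixed NE: P1 plays (A: 0.8611, B: 0.1389), P2 plays (X: 0.1389, Y: 0.8611)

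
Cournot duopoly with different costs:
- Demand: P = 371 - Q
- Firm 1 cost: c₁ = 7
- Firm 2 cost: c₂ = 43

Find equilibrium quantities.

q₁* = 133.33, q₂* = 97.33

Work:
Reaction: q₁ = (371 - 7 - q₂)/2
Reaction: q₂ = (371 - 43 - q₁)/2
Solve simultaneously:
q₁* = (371 - 2×7 + 43)/3 = 133.33
q₂* = (371 - 2×43 + 7)/3 = 97.33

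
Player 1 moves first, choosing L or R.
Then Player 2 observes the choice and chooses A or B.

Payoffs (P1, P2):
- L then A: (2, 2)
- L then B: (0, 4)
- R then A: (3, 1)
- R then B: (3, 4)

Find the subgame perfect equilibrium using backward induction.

P1 plays R, P2 plays B after L and B after R; Payoff (3, 4)

Work:
Backward induction:
After L: P2 chooses B → P1 gets 0
After R: P2 chooses B → P1 gets 3
P1 chooses R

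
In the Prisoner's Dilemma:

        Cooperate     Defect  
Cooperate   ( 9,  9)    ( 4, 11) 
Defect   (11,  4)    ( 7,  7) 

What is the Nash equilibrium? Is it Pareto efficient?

(Defect, Defect) is NE; not Pareto efficient

Work:
Defect dominates Cooperate for both players:
If P2 cooperates: Defect (11) > Cooperate (9)
If P2 defects: Defect (7) > Cooperate (4)
NE: (Defect, Defect) with payoff (7, 7)
But (Cooperate, Cooperate) = (9, 9) Pareto dominates (7, 7)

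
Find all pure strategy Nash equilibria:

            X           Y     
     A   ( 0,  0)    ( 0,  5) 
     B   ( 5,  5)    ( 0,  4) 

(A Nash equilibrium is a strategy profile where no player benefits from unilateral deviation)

Nash equilibrium: (A, Y), (B, X)

Work:
Best responses:
  P1 vs X: payoffs [0, 5] → best response B (payoff 5)
  P1 vs Y: payoffs [0, 0] → best response A/B (payoff 0)
  P2 vs A: payoffs [0, 5] → best response Y (payoff 5)
  P2 vs B: payoffs [5, 4] → best response X (payoff 5)
Mutual best responses: (A,Y), (B,X) → Nash equilibria.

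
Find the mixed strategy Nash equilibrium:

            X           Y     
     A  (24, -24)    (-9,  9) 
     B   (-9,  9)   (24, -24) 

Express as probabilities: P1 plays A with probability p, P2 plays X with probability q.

p = 0.5, q = 0.5

Work:
Find probabilities that make opponent indifferent:
P2 chooses q to make P1 indifferent between A and B
P1 chooses p to make P2 indifferent between X and Y
Mixed NE: P1 plays (A: 0.5, B: 0.5), P2 plays (X: 0.5, Y: 0.5)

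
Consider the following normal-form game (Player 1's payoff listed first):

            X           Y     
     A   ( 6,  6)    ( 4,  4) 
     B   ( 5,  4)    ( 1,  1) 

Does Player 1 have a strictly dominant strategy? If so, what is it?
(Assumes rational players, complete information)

Yes, Player 1's strictly dominant strategy is A

Work:
A strategy strictly dominates another if it gives a strictly higher payoff against every opponent action. Compare each pair of P1's strategies column-by-column:
  A vs B: [6 vs 5, 4 vs 1] → A strictly dominates B
  B vs A: [5 vs 6, 1 vs 4] → B does not strictly dominate A (column X: 5 ≤ 6)
A strictly dominates every other strategy → strictly dominant.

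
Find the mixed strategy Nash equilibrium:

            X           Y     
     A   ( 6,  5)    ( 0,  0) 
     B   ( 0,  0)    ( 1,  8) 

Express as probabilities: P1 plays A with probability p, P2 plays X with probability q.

p = 0.6154, q = 0.1429

Work:
Find probabilities that make opponent indifferent:
P2 chooses q to make P1 indifferent between A and B
P1 chooses p to make P2 indifferent between X and Y
Mixed NE: P1 plays (A: 0.6154, B: 0.3846), P2 plays (X: 0.1429, Y: 0.8571)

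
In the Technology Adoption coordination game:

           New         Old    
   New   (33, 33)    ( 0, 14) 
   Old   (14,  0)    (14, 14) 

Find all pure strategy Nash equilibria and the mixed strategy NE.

Pure NE: (New, New) and (Old, Old); Mixed NE: p = 0.4242, q = 0.4242

Work:
Check pure NE:
(New, New): (33, 33) - no unilateral deviation beneficial
(Old, Old): (14, 14) - no unilateral deviation beneficial
Mixed NE: P1 plays New with p = 0.4242, P2 plays New with q = 0.4242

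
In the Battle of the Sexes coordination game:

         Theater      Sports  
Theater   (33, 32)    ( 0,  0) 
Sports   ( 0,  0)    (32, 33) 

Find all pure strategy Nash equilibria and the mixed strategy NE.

Pure NE: (Theater, Theater) and (Sports, Sports); Mixed NE: p = 0.5077, q = 0.4923

Work:
Check pure NE:
(Theater, Theater): (33, 32) - no unilateral deviation beneficial
(Sports, Sports): (32, 33) - no unilateral deviation beneficial
Mixed NE: P1 plays Theater with p = 0.5077, P2 plays Theater with q = 0.4923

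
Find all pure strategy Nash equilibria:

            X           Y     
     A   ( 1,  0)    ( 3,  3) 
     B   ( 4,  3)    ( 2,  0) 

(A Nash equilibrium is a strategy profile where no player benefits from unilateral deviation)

Nash equilibrium: (A, Y), (B, X)

Work:
Best responses:
  P1 vs X: payoffs [1, 4] → best response B (payoff 4)
  P1 vs Y: payoffs [3, 2] → best response A (payoff 3)
  P2 vs A: payoffs [0, 3] → best response Y (payoff 3)
  P2 vs B: payoffs [3, 0] → best response X (payoff 3)
Mutual best responses: (A,Y), (B,X) → Nash equilibria.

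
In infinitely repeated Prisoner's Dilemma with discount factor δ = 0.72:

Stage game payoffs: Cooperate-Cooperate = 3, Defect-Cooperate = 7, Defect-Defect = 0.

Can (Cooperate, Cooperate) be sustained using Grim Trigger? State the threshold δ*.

δ* = 0.5714; since δ = 0.72 ≥ 0.5714, cooperation can be sustained

Work:
For Grim Trigger:
Cooperate forever: 3/(1-δ)
Defect then punished: 7 + 0·δ/(1-δ)
Need: 3/(1-δ) ≥ 7 + 0·δ/(1-δ)
Solving: δ ≥ (T-R)/(T-P) = (7-3)/(7-0) = 0.5714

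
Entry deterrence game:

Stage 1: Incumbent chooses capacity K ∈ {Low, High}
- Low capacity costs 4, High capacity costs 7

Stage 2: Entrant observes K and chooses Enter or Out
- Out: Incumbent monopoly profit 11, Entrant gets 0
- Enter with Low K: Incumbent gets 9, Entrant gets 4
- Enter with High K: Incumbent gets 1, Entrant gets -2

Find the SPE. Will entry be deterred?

SPE: (Low, Enter|Low, Out|High); Entry not deterred. Incumbent net profit = 5, Entrant gets 4

Work:
After Low K: Entrant enters (4 > 0)
After High K: Entrant stays out (-2 < 0)
Incumbent: Low → 9−4=5, High → 11−7=4
Incumbent chooses Low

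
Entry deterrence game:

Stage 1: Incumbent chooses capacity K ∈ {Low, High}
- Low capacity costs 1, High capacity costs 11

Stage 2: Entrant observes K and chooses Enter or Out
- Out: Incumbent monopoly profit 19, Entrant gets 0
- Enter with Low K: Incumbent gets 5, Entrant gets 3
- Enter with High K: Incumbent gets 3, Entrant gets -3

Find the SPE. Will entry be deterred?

SPE: (High, Enter|Low, Out|High); Entry deterred. Incumbent net profit = 8

Work:
After Low K: Entrant enters (3 > 0)
After High K: Entrant stays out (-3 < 0)
Incumbent: Low → 5−1=4, High → 19−11=8
Incumbent chooses High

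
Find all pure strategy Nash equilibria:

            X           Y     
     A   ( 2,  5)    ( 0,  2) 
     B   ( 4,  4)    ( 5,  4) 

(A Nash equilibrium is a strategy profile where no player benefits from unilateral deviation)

Nash equilibrium: (B, X), (B, Y)

Work:
Best responses:
  P1 vs X: payoffs [2, 4] → best response B (payoff 4)
  P1 vs Y: payoffs [0, 5] → best response B (payoff 5)
  P2 vs A: payoffs [5, 2] → best response X (payoff 5)
  P2 vs B: payoffs [4, 4] → best response X/Y (payoff 4)
Mutual best responses: (B,X), (B,Y) → Nash equilibria.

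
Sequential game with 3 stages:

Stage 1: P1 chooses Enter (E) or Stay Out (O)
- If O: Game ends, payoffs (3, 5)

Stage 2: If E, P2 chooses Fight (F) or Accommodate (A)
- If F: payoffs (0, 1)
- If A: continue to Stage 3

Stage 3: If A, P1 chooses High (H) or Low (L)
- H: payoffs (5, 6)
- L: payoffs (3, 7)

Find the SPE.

SPE: (E, A, H); Outcome (5, 6)

Work:
Stage 3: P1 chooses H (5 vs 3)
Stage 2: P2: F->1, A->6 (anticipating H). Choose A
Stage 1: P1: O->3, E->5 (anticipating A, H). Choose E
SPE path: E -> A -> H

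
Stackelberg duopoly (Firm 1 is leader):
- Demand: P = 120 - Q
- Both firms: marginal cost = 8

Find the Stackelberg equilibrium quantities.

q₁* (leader) = 56.0, q₂* (follower) = 28.0

Work:
Follower's reaction: q₂ = (a - c - q₁)/2
Leader substitutes: π₁ = q₁·(a - q₁ - (a-c-q₁)/2 - c)
FOC: q₁* = (120 - 8)/2 = 56.00
Then: q₂* = (120 - 8 - 56.0)/2 = 28.00
Leader has first-mover advantage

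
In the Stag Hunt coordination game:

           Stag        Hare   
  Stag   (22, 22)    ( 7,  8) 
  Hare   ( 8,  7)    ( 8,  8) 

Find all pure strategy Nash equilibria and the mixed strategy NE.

Pure NE: (Stag, Stag) and (Hare, Hare); Mixed NE: p = 0.0667, q = 0.0667

Work:
Check pure NE:
(Stag, Stag): (22, 22) - no unilateral deviation beneficial
(Hare, Hare): (8, 8) - no unilateral deviation beneficial
Mixed NE: P1 plays Stag with p = 0.0667, P2 plays Stag with q = 0.0667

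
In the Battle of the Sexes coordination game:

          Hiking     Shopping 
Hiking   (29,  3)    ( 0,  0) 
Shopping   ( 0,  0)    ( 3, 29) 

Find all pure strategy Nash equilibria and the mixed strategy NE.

Pure NE: (Hiking, Hiking) and (Shopping, Shopping); Mixed NE: p = 0.9062, q = 0.0938

Work:
Check pure NE:
(Hiking, Hiking): (29, 3) - no unilateral deviation beneficial
(Shopping, Shopping): (3, 29) - no unilateral deviation beneficial
Mixed NE: P1 plays Hiking with p = 0.9062, P2 plays Hiking with q = 0.0938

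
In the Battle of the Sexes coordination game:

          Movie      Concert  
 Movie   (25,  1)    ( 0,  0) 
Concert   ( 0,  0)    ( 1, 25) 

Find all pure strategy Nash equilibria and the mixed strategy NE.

Pure NE: (Movie, Movie) and (Concert, Concert); Mixed NE: p = 0.9615, q = 0.0385

Work:
Check pure NE:
(Movie, Movie): (25, 1) - no unilateral deviation beneficial
(Concert, Concert): (1, 25) - no unilateral deviation beneficial
Mixed NE: P1 plays Movie with p = 0.9615, P2 plays Movie with q = 0.0385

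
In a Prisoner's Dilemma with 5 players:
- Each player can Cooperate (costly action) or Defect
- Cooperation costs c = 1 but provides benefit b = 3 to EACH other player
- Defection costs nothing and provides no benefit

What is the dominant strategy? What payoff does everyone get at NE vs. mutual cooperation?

Dominant: Defect; NE payoff = 0; Coop payoff = 11

Work:
Defect dominates (saves cost c = 1, benefit to others is external)
NE: All defect → everyone gets 0
If all cooperate: each receives (4)×3 - 1 = 11
Social dilemma: 11 > 0 but NE gives 0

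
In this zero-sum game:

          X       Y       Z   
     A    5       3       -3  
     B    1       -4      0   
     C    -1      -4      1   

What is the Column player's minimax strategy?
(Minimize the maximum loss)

Column should play Z, value = 1

Work:
Column player minimizes Row's maximum payoff:
Column X: max payoff to Row = 5
Column Y: max payoff to Row = 3
Column Z: max payoff to Row = 1
Minimum is 1, achieved by column Z.
Minimax strategy: Z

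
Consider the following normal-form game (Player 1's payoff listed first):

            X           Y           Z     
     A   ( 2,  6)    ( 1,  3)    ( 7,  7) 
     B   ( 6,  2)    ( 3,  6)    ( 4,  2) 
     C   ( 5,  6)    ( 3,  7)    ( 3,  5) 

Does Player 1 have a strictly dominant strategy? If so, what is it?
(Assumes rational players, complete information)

No strictly dominant strategy exists for Player 1

Work:
A strategy strictly dominates another if it gives a strictly higher payoff against every opponent action. Compare each pair of P1's strategies column-by-column:
  A vs B: [2 vs 6, 1 vs 3, 7 vs 4] → A does not strictly dominate B (column X: 2 ≤ 6)
  A vs C: [2 vs 5, 1 vs 3, 7 vs 3] → A does not strictly dominate C (column X: 2 ≤ 5)
  B vs A: [6 vs 2, 3 vs 1, 4 vs 7] → B does not strictly dominate A (column Z: 4 ≤ 7)
  B vs C: [6 vs 5, 3 vs 3, 4 vs 3] → B does not strictly dominate C (column Y: 3 ≤ 3)
  C vs A: [5 vs 2, 3 vs 1, 3 vs 7] → C does not strictly dominate A (column Z: 3 ≤ 7)
  C vs B: [5 vs 6, 3 vs 3, 3 vs 4] → C does not strictly dominate B (column X: 5 ≤ 6)
No single strategy strictly dominates all others → no strictly dominant strategy.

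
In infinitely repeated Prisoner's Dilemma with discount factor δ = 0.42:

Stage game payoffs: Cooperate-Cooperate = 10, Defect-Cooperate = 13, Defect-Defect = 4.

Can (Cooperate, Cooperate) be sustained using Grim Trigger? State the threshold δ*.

δ* = 0.3333; since δ = 0.42 ≥ 0.3333, cooperation can be sustained

Work:
For Grim Trigger:
Cooperate forever: 10/(1-δ)
Defect then punished: 13 + 4·δ/(1-δ)
Need: 10/(1-δ) ≥ 13 + 4·δ/(1-δ)
Solving: δ ≥ (T-R)/(T-P) = (13-10)/(13-4) = 0.3333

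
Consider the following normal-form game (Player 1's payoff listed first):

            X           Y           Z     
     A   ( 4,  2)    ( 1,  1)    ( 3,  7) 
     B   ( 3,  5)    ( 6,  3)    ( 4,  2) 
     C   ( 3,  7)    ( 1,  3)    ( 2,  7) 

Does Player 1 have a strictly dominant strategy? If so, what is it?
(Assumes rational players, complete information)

No strictly dominant strategy exists for Player 1

Work:
A strategy strictly dominates another if it gives a strictly higher payoff against every opponent action. Compare each pair of P1's strategies column-by-column:
  A vs B: [4 vs 3, 1 vs 6, 3 vs 4] → A does not strictly dominate B (column Y: 1 ≤ 6)
  A vs C: [4 vs 3, 1 vs 1, 3 vs 2] → A does not strictly dominate C (column Y: 1 ≤ 1)
  B vs A: [3 vs 4, 6 vs 1, 4 vs 3] → B does not strictly dominate A (column X: 3 ≤ 4)
  B vs C: [3 vs 3, 6 vs 1, 4 vs 2] → B does not strictly dominate C (column X: 3 ≤ 3)
  C vs A: [3 vs 4, 1 vs 1, 2 vs 3] → C does not strictly dominate A (column X: 3 ≤ 4)
  C vs B: [3 vs 3, 1 vs 6, 2 vs 4] → C does not strictly dominate B (column X: 3 ≤ 3)
No single strategy strictly dominates all others → no strictly dominant strategy.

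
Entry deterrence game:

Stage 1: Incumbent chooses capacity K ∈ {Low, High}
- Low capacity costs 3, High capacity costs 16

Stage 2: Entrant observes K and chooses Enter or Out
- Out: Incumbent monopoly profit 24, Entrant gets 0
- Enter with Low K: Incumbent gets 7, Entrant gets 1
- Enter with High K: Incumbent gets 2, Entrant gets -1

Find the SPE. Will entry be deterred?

SPE: (High, Enter|Low, Out|High); Entry deterred. Incumbent net profit = 8

Work:
After Low K: Entrant enters (1 > 0)
After High K: Entrant stays out (-1 < 0)
Incumbent: Low → 7−3=4, High → 24−16=8
Incumbent chooses High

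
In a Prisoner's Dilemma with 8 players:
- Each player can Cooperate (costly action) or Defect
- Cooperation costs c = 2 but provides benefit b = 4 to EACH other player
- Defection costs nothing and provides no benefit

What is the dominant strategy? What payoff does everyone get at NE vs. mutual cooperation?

Dominant: Defect; NE payoff = 0; Coop payoff = 26

Work:
Defect dominates (saves cost c = 2, benefit to others is external)
NE: All defect → everyone gets 0
If all cooperate: each receives (7)×4 - 2 = 26
Social dilemma: 26 > 0 but NE gives 0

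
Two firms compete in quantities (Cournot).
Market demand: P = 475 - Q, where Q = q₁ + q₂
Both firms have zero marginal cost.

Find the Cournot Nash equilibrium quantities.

q₁* = q₂* = 158.33; P* = 158.33

Work:
Profit: π_i = P·q_i = (a - q_i - q_j)·q_i
FOC: ∂π_i/∂q_i = a - 2q_i - q_j = 0
Reaction function: q_i = (475 - q_j)/2
Symmetry: q* = 475/3 = 158.33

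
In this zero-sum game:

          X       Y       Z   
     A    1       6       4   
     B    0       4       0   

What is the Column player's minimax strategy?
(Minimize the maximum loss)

Column should play X, value = 1

Work:
Column player minimizes Row's maximum payoff:
Column X: max payoff to Row = 1
Column Y: max payoff to Row = 6
Column Z: max payoff to Row = 4
Minimum is 1, achieved by column X.
Minimax strategy: X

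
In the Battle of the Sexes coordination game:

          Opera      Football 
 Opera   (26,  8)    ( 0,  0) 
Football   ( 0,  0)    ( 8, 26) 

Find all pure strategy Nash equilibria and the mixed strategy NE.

Pure NE: (Opera, Opera) and (Football, Football); Mixed NE: p = 0.7647, q = 0.2353

Work:
Check pure NE:
(Opera, Opera): (26, 8) - no unilateral deviation beneficial
(Football, Football): (8, 26) - no unilateral deviation beneficial
Mixed NE: P1 plays Opera with p = 0.7647, P2 plays Opera with q = 0.2353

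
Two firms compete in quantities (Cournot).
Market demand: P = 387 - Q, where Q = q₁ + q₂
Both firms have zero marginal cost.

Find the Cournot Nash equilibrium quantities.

q₁* = q₂* = 129.0; P* = 129.0

Work:
Profit: π_i = P·q_i = (a - q_i - q_j)·q_i
FOC: ∂π_i/∂q_i = a - 2q_i - q_j = 0
Reaction function: q_i = (387 - q_j)/2
Symmetry: q* = 387/3 = 129.0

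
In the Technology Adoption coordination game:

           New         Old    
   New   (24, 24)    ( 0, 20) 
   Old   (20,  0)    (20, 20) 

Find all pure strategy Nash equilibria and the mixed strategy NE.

Pure NE: (New, New) and (Old, Old); Mixed NE: p = 0.8333, q = 0.8333

Work:
Check pure NE:
(New, New): (24, 24) - no unilateral deviation beneficial
(Old, Old): (20, 20) - no unilateral deviation beneficial
Mixed NE: P1 plays New with p = 0.8333, P2 plays New with q = 0.8333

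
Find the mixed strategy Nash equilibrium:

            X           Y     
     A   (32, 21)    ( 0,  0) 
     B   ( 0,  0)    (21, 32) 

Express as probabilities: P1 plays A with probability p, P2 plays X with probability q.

p = 0.6038, q = 0.3962

Work:
Find probabilities that make opponent indifferent:
P2 chooses q to make P1 indifferent between A and B
P1 chooses p to make P2 indifferent between X and Y
Mixed NE: P1 plays (A: 0.6038, B: 0.3962), P2 plays (X: 0.3962, Y: 0.6038)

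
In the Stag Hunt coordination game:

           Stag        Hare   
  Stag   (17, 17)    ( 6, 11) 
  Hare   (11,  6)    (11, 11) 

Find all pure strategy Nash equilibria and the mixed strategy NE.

Pure NE: (Stag, Stag) and (Hare, Hare); Mixed NE: p = 0.4545, q = 0.4545

Work:
Check pure NE:
(Stag, Stag): (17, 17) - no unilateral deviation beneficial
(Hare, Hare): (11, 11) - no unilateral deviation beneficial
Mixed NE: P1 plays Stag with p = 0.4545, P2 plays Stag with q = 0.4545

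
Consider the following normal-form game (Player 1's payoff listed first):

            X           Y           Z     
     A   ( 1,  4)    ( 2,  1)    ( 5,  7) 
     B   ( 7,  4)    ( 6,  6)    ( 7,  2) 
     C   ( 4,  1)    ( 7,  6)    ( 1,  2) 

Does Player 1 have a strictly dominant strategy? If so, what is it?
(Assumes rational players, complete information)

No strictly dominant strategy exists for Player 1

Work:
A strategy strictly dominates another if it gives a strictly higher payoff against every opponent action. Compare each pair of P1's strategies column-by-column:
  A vs B: [1 vs 7, 2 vs 6, 5 vs 7] → A does not strictly dominate B (column X: 1 ≤ 7)
  A vs C: [1 vs 4, 2 vs 7, 5 vs 1] → A does not strictly dominate C (column X: 1 ≤ 4)
  B vs A: [7 vs 1, 6 vs 2, 7 vs 5] → B strictly dominates A
  B vs C: [7 vs 4, 6 vs 7, 7 vs 1] → B does not strictly dominate C (column Y: 6 ≤ 7)
  C vs A: [4 vs 1, 7 vs 2, 1 vs 5] → C does not strictly dominate A (column Z: 1 ≤ 5)
  C vs B: [4 vs 7, 7 vs 6, 1 vs 7] → C does not strictly dominate B (column X: 4 ≤ 7)
No single strategy strictly dominates all others → no strictly dominant strategy.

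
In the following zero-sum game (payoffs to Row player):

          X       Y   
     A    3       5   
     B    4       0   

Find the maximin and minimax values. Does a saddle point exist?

Maximin = 3, Minimax = 4, Saddle: False

Work:
Row minimums: [3, 0] → maximin = 3
Column maximums: [4, 5] → minimax = 4
No saddle point (maximin ≠ minimax). Mixed strategy needed.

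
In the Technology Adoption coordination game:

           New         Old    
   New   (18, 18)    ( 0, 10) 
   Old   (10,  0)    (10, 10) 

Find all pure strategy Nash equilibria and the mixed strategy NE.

Pure NE: (New, New) and (Old, Old); Mixed NE: p = 0.5556, q = 0.5556

Work:
Check pure NE:
(New, New): (18, 18) - no unilateral deviation beneficial
(Old, Old): (10, 10) - no unilateral deviation beneficial
Mixed NE: P1 plays New with p = 0.5556, P2 plays New with q = 0.5556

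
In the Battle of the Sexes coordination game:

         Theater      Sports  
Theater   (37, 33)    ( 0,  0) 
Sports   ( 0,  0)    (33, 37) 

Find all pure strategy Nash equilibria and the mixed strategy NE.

Pure NE: (Theater, Theater) and (Sports, Sports); Mixed NE: p = 0.5286, q = 0.4714

Work:
Check pure NE:
(Theater, Theater): (37, 33) - no unilateral deviation beneficial
(Sports, Sports): (33, 37) - no unilateral deviation beneficial
Mixed NE: P1 plays Theater with p = 0.5286, P2 plays Theater with q = 0.4714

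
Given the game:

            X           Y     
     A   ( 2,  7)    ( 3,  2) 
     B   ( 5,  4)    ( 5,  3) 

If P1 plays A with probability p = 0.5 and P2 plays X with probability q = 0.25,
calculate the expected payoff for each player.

E[P1] = 3.875, E[P2] = 3.25

Work:
E[P1] = p·q·π₁(A,X) + p·(1-q)·π₁(A,Y) + (1-p)·q·π₁(B,X) + (1-p)·(1-q)·π₁(B,Y)
= 0.5·0.25·2 + 0.5·0.75·3 + 0.5·0.25·5 + 0.5·0.75·5
= 3.875

E[P2] = 3.25 (similar calculation)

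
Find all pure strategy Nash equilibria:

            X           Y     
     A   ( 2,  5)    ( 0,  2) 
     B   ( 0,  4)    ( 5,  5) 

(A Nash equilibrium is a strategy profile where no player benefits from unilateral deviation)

Nash equilibrium: (A, X), (B, Y)

Work:
Best responses:
  P1 vs X: payoffs [2, 0] → best response A (payoff 2)
  P1 vs Y: payoffs [0, 5] → best response B (payoff 5)
  P2 vs A: payoffs [5, 2] → best response X (payoff 5)
  P2 vs B: payoffs [4, 5] → best response Y (payoff 5)
Mutual best responses: (A,X), (B,Y) → Nash equilibria.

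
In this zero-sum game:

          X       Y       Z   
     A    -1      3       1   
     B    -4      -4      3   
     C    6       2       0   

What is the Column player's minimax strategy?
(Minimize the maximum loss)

Column should play Y or Z (all achieve the minimum), value = 3

Work:
Column player minimizes Row's maximum payoff:
Column X: max payoff to Row = 6
Column Y: max payoff to Row = 3
Column Z: max payoff to Row = 3
Minimum is 3, achieved by columns Y, Z (tied).
Each of Y or Z is a minimax strategy.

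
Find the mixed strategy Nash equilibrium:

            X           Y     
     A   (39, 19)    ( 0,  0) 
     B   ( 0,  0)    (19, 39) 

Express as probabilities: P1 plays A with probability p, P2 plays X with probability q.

p = 0.6724, q = 0.3276

Work:
Find probabilities that make opponent indifferent:
P2 chooses q to make P1 indifferent between A and B
P1 chooses p to make P2 indifferent between X and Y
Mixed NE: P1 plays (A: 0.6724, B: 0.3276), P2 plays (X: 0.3276, Y: 0.6724)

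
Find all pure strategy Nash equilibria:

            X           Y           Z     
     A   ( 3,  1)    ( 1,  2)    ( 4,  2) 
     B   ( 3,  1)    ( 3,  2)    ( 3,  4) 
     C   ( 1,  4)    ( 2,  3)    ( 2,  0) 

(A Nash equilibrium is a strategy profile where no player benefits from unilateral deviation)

Nash equilibrium: (A, Z)

Work:
Best responses:
  P1 vs X: payoffs [3, 3, 1] → best response A/B (payoff 3)
  P1 vs Y: payoffs [1, 3, 2] → best response B (payoff 3)
  P1 vs Z: payoffs [4, 3, 2] → best response A (payoff 4)
  P2 vs A: payoffs [1, 2, 2] → best response Y/Z (payoff 2)
  P2 vs B: payoffs [1, 2, 4] → best response Z (payoff 4)
  P2 vs C: payoffs [4, 3, 0] → best response X (payoff 4)
Mutual best responses: (A,Z) → Nash equilibria.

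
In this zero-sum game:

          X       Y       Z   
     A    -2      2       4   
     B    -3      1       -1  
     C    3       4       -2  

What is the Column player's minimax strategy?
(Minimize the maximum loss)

Column should play X, value = 3

Work:
Column player minimizes Row's maximum payoff:
Column X: max payoff to Row = 3
Column Y: max payoff to Row = 4
Column Z: max payoff to Row = 4
Minimum is 3, achieved by column X.
Minimax strategy: X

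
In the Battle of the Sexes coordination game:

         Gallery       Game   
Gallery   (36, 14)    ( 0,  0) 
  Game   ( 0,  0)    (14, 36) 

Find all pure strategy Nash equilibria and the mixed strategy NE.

Pure NE: (Gallery, Gallery) and (Game, Game); Mixed NE: p = 0.72, q = 0.28

Work:
Check pure NE:
(Gallery, Gallery): (36, 14) - no unilateral deviation beneficial
(Game, Game): (14, 36) - no unilateral deviation beneficial
Mixed NE: P1 plays Gallery with p = 0.72, P2 plays Gallery with q = 0.28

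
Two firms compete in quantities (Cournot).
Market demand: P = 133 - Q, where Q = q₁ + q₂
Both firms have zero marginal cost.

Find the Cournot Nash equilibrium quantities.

q₁* = q₂* = 44.33; P* = 44.33

Work:
Profit: π_i = P·q_i = (a - q_i - q_j)·q_i
FOC: ∂π_i/∂q_i = a - 2q_i - q_j = 0
Reaction function: q_i = (133 - q_j)/2
Symmetry: q* = 133/3 = 44.33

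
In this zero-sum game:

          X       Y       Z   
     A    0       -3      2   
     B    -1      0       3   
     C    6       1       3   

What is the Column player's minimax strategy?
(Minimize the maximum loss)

Column should play Y, value = 1

Work:
Column player minimizes Row's maximum payoff:
Column X: max payoff to Row = 6
Column Y: max payoff to Row = 1
Column Z: max payoff to Row = 3
Minimum is 1, achieved by column Y.
Minimax strategy: Y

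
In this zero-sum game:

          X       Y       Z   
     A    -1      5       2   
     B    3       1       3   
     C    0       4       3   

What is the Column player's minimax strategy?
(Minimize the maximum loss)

Column should play X or Z (all achieve the minimum), value = 3

Work:
Column player minimizes Row's maximum payoff:
Column X: max payoff to Row = 3
Column Y: max payoff to Row = 5
Column Z: max payoff to Row = 3
Minimum is 3, achieved by columns X, Z (tied).
Each of X or Z is a minimax strategy.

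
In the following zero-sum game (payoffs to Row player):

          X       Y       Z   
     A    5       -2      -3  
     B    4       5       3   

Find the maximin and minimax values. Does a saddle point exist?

Maximin = 3, Minimax = 3, Saddle: True

Work:
Row minimums: [-3, 3] → maximin = 3
Column maximums: [5, 5, 3] → minimax = 3
Saddle point exists! Game value = 3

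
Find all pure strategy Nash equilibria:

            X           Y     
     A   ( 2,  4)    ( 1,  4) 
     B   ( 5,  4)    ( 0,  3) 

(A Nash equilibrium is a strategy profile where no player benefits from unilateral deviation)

Nash equilibrium: (A, Y), (B, X)

Work:
Best responses:
  P1 vs X: payoffs [2, 5] → best response B (payoff 5)
  P1 vs Y: payoffs [1, 0] → best response A (payoff 1)
  P2 vs A: payoffs [4, 4] → best response X/Y (payoff 4)
  P2 vs B: payoffs [4, 3] → best response X (payoff 4)
Mutual best responses: (A,Y), (B,X) → Nash equilibria.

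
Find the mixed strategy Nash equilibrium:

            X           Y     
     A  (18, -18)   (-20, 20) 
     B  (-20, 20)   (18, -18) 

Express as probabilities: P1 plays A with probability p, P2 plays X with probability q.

p = 0.5, q = 0.5

Work:
Find probabilities that make opponent indifferent:
P2 chooses q to make P1 indifferent between A and B
P1 chooses p to make P2 indifferent between X and Y
Mixed NE: P1 plays (A: 0.5, B: 0.5), P2 plays (X: 0.5, Y: 0.5)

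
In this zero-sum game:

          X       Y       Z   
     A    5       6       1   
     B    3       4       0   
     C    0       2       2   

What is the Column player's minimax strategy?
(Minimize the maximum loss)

Column should play Z, value = 2

Work:
Column player minimizes Row's maximum payoff:
Column X: max payoff to Row = 5
Column Y: max payoff to Row = 6
Column Z: max payoff to Row = 2
Minimum is 2, achieved by column Z.
Minimax strategy: Z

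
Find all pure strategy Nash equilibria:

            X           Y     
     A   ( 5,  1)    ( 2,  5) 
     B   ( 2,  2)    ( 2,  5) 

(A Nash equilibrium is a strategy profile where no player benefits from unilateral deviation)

Nash equilibrium: (A, Y), (B, Y)

Work:
Best responses:
  P1 vs X: payoffs [5, 2] → best response A (payoff 5)
  P1 vs Y: payoffs [2, 2] → best response A/B (payoff 2)
  P2 vs A: payoffs [1, 5] → best response Y (payoff 5)
  P2 vs B: payoffs [2, 5] → best response Y (payoff 5)
Mutual best responses: (A,Y), (B,Y) → Nash equilibria.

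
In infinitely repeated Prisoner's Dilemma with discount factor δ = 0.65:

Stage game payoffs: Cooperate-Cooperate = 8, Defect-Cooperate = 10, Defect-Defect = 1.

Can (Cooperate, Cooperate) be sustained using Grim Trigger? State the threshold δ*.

δ* = 0.2222; since δ = 0.65 ≥ 0.2222, cooperation can be sustained

Work:
For Grim Trigger:
Cooperate forever: 8/(1-δ)
Defect then punished: 10 + 1·δ/(1-δ)
Need: 8/(1-δ) ≥ 10 + 1·δ/(1-δ)
Solving: δ ≥ (T-R)/(T-P) = (10-8)/(10-1) = 0.2222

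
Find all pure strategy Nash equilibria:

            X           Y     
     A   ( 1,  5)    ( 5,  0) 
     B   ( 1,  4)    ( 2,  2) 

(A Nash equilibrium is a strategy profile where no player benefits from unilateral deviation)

Nash equilibrium: (A, X), (B, X)

Work:
Best responses:
  P1 vs X: payoffs [1, 1] → best response A/B (payoff 1)
  P1 vs Y: payoffs [5, 2] → best response A (payoff 5)
  P2 vs A: payoffs [5, 0] → best response X (payoff 5)
  P2 vs B: payoffs [4, 2] → best response X (payoff 4)
Mutual best responses: (A,X), (B,X) → Nash equilibria.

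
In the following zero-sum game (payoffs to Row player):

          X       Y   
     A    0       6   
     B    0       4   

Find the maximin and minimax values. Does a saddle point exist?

Maximin = 0, Minimax = 0, Saddle: True

Work:
Row minimums: [0, 0] → maximin = 0
Column maximums: [0, 6] → minimax = 0
Saddle point exists! Game value = 0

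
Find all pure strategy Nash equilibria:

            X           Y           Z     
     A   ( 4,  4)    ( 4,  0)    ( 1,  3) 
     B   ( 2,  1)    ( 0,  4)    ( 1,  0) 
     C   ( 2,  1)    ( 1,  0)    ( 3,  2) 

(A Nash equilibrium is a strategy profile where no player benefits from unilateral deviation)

Nash equilibrium: (A, X), (C, Z)

Work:
Best responses:
  P1 vs X: payoffs [4, 2, 2] → best response A (payoff 4)
  P1 vs Y: payoffs [4, 0, 1] → best response A (payoff 4)
  P1 vs Z: payoffs [1, 1, 3] → best response C (payoff 3)
  P2 vs A: payoffs [4, 0, 3] → best response X (payoff 4)
  P2 vs B: payoffs [1, 4, 0] → best response Y (payoff 4)
  P2 vs C: payoffs [1, 0, 2] → best response Z (payoff 2)
Mutual best responses: (A,X), (C,Z) → Nash equilibria.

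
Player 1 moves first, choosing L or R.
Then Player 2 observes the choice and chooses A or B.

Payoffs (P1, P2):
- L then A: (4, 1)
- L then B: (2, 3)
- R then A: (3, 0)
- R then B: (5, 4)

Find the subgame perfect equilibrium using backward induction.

P1 plays R, P2 plays B after L and B after R; Payoff (5, 4)

Work:
Backward induction:
After L: P2 chooses B → P1 gets 2
After R: P2 chooses B → P1 gets 5
P1 chooses R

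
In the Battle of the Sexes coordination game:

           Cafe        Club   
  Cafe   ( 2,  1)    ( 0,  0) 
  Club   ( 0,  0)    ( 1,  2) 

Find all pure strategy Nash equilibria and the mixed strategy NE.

Pure NE: (Cafe, Cafe) and (Club, Club); Mixed NE: p = 0.6667, q = 0.3333

Work:
Check pure NE:
(Cafe, Cafe): (2, 1) - no unilateral deviation beneficial
(Club, Club): (1, 2) - no unilateral deviation beneficial
Mixed NE: P1 plays Cafe with p = 0.6667, P2 plays Cafe with q = 0.3333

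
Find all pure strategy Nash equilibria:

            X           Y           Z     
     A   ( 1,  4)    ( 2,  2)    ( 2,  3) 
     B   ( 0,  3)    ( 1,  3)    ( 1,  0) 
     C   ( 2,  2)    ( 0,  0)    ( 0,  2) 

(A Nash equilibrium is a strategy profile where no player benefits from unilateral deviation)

Nash equilibrium: (C, X)

Work:
Best responses:
  P1 vs X: payoffs [1, 0, 2] → best response C (payoff 2)
  P1 vs Y: payoffs [2, 1, 0] → best response A (payoff 2)
  P1 vs Z: payoffs [2, 1, 0] → best response A (payoff 2)
  P2 vs A: payoffs [4, 2, 3] → best response X (payoff 4)
  P2 vs B: payoffs [3, 3, 0] → best response X/Y (payoff 3)
  P2 vs C: payoffs [2, 0, 2] → best response X/Z (payoff 2)
Mutual best responses: (C,X) → Nash equilibria.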